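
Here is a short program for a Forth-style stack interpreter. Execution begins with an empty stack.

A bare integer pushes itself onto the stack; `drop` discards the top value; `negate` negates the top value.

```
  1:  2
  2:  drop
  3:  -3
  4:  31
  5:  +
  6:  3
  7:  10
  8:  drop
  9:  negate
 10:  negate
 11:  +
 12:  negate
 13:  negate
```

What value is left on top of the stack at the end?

31

2       [2]
drop    []
-3      [-3]
31      [-3, 31]
+       [28]
3       [28, 3]
10      [28, 3, 10]
drop    [28, 3]
negate  [28, -3]
negate  [28, 3]
+       [31]
negate  [-31]
negate  [31]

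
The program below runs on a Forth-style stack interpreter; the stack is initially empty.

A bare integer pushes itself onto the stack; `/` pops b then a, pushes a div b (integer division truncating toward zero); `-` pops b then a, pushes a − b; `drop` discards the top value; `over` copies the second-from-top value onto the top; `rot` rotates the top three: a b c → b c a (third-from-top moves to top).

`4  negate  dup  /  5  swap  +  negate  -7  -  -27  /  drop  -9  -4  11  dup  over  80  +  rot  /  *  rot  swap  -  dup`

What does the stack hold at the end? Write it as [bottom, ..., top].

4      -> [4]
negate -> [-4]
dup    -> [-4, -4]
/      -> [1]
5      -> [1, 5]
swap   -> [5, 1]
+      -> [6]
negate -> [-6]
-7     -> [-6, -7]
-      -> [1]
-27    -> [1, -27]
/      -> [0]
drop   -> []
-9     -> [-9]
-4     -> [-9, -4]
11     -> [-9, -4, 11]
dup    -> [-9, -4, 11, 11]
over   -> [-9, -4, 11, 11, 11]
80     -> [-9, -4, 11, 11, 11, 80]
+      -> [-9, -4, 11, 11, 91]
rot    -> [-9, -4, 11, 91, 11]
/      -> [-9, -4, 11, 8]
*      -> [-9, -4, 88]
rot    -> [-4, 88, -9]
swap   -> [-4, -9, 88]
-      -> [-4, -97]
dup    -> [-4, -97, -97]

[-4, -97, -97]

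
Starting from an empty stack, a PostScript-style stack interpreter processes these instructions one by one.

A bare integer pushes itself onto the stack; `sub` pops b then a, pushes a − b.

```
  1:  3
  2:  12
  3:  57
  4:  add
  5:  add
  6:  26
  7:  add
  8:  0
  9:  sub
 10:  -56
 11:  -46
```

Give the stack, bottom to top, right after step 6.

3    3
12   3 12
57   3 12 57
add  3 69
add  72
26   72 26

[72, 26]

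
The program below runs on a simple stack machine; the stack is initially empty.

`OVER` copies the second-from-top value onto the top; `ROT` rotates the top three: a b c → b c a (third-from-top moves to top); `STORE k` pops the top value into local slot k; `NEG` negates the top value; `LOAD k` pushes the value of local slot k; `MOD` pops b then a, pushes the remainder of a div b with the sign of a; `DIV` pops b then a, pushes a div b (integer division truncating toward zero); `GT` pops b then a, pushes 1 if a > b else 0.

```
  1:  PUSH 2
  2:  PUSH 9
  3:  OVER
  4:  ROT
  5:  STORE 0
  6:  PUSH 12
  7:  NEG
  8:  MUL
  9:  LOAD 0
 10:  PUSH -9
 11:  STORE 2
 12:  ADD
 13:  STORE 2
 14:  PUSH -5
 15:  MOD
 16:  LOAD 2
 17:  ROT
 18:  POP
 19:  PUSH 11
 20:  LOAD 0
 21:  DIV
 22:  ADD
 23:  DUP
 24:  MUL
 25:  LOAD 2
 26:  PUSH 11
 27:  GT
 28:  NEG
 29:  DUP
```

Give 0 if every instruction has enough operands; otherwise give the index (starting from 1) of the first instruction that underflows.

PUSH 2  -> 2
PUSH 9  -> 2 9
OVER    -> 2 9 2
ROT     -> 9 2 2
STORE 0 -> 9 2
PUSH 12 -> 9 2 12
NEG     -> 9 2 -12
MUL     -> 9 -24
LOAD 0  -> 9 -24 2
PUSH -9 -> 9 -24 2 -9
STORE 2 -> 9 -24 2
ADD     -> 9 -22
STORE 2 -> 9
PUSH -5 -> 9 -5
MOD     -> 4
LOAD 2  -> 4 -22
ROT  — needs 3 operands, stack has 2 → underflow

17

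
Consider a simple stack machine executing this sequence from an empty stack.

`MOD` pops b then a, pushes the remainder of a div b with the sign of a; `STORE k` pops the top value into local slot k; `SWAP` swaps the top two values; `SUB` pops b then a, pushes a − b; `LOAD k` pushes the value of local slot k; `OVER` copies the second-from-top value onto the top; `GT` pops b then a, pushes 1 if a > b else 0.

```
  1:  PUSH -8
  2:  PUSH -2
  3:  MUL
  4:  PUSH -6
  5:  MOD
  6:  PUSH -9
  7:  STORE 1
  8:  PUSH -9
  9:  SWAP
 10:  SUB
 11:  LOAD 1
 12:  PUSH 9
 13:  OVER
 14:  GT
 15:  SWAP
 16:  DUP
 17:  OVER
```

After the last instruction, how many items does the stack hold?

5

PUSH -8 → -8
PUSH -2 → -8 -2
MUL     → 16
PUSH -6 → 16 -6
MOD     → 4
PUSH -9 → 4 -9
STORE 1 → 4
PUSH -9 → 4 -9
SWAP    → -9 4
SUB     → -13
LOAD 1  → -13 -9
PUSH 9  → -13 -9 9
OVER    → -13 -9 9 -9
GT      → -13 -9 1
SWAP    → -13 1 -9
DUP     → -13 1 -9 -9
OVER    → -13 1 -9 -9 -9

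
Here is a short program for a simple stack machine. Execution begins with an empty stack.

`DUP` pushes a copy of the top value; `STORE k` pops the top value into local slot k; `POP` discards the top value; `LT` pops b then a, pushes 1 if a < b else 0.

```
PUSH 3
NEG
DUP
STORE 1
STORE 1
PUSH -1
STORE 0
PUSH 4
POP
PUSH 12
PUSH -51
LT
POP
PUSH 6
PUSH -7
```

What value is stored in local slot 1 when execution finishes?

-3

PUSH 3    3
NEG       -3
DUP       -3 -3
STORE 1   -3
STORE 1   (empty)
PUSH -1   -1
STORE 0   (empty)
PUSH 4    4
POP       (empty)
PUSH 12   12
PUSH -51  12 -51
LT        0
POP       (empty)
PUSH 6    6
PUSH -7   6 -7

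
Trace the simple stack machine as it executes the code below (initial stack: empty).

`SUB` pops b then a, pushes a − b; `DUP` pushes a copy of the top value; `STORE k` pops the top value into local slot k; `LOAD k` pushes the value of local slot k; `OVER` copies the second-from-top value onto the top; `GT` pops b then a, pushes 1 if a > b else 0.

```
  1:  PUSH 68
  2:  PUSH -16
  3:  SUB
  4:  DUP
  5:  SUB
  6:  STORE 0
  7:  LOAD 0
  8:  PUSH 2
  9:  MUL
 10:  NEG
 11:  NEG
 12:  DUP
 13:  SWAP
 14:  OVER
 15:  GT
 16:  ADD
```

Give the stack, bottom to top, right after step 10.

PUSH 68  → 68
PUSH -16 → 68 -16
SUB      → 84
DUP      → 84 84
SUB      → 0
STORE 0  → (empty)
LOAD 0   → 0
PUSH 2   → 0 2
MUL      → 0
NEG      → 0

[0]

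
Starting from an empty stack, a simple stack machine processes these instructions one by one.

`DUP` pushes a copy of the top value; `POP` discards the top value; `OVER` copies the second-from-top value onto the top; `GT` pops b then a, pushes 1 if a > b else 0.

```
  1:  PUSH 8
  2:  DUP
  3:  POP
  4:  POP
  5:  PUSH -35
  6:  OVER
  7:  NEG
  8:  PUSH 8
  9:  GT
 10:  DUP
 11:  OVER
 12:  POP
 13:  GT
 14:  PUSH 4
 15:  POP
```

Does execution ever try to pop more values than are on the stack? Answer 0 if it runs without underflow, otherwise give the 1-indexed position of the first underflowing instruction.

PUSH 8    8
DUP       8 8
POP       8
POP       (empty)
PUSH -35  -35
OVER  — needs 2 operands, stack has 1 → underflow

6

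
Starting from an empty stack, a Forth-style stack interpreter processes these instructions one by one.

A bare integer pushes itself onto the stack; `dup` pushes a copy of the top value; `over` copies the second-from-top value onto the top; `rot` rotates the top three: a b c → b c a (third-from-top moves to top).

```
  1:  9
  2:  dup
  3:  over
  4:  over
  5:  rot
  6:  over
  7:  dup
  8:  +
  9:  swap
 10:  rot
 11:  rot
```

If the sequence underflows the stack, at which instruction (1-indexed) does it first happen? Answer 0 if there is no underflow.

9     [9]
dup   [9, 9]
over  [9, 9, 9]
over  [9, 9, 9, 9]
rot   [9, 9, 9, 9]
over  [9, 9, 9, 9, 9]
dup   [9, 9, 9, 9, 9, 9]
+     [9, 9, 9, 9, 18]
swap  [9, 9, 9, 18, 9]
rot   [9, 9, 18, 9, 9]
rot   [9, 9, 9, 9, 18]

0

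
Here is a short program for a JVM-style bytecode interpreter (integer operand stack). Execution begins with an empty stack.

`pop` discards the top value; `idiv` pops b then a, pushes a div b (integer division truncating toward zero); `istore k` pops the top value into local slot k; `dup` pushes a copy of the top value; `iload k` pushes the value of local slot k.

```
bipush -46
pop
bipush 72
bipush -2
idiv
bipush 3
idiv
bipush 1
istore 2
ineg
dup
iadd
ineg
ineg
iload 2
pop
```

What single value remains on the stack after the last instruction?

24

bipush -46 : -46
pop        : (empty)
bipush 72  : 72
bipush -2  : 72 -2
idiv       : -36
bipush 3   : -36 3
idiv       : -12
bipush 1   : -12 1
istore 2   : -12
ineg       : 12
dup        : 12 12
iadd       : 24
ineg       : -24
ineg       : 24
iload 2    : 24 1
pop        : 24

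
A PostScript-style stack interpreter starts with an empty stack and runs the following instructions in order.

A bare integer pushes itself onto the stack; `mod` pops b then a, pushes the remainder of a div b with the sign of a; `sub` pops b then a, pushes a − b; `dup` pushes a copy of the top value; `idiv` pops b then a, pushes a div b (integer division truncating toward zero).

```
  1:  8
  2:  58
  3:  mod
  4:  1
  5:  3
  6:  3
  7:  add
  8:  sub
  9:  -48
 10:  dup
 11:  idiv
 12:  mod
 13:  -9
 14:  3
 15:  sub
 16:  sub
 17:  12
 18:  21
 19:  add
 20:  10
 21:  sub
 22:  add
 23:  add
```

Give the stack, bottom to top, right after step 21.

8    -> [8]
58   -> [8, 58]
mod  -> [8]
1    -> [8, 1]
3    -> [8, 1, 3]
3    -> [8, 1, 3, 3]
add  -> [8, 1, 6]
sub  -> [8, -5]
-48  -> [8, -5, -48]
dup  -> [8, -5, -48, -48]
idiv -> [8, -5, 1]
mod  -> [8, 0]
-9   -> [8, 0, -9]
3    -> [8, 0, -9, 3]
sub  -> [8, 0, -12]
sub  -> [8, 12]
12   -> [8, 12, 12]
21   -> [8, 12, 12, 21]
add  -> [8, 12, 33]
10   -> [8, 12, 33, 10]
sub  -> [8, 12, 23]

[8, 12, 23]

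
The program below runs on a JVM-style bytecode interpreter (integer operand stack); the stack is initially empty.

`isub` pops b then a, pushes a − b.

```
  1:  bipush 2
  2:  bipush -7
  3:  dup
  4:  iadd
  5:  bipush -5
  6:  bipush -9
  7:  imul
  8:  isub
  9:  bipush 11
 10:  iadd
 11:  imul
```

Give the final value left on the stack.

-96

bipush 2  → 2
bipush -7 → 2 -7
dup       → 2 -7 -7
iadd      → 2 -14
bipush -5 → 2 -14 -5
bipush -9 → 2 -14 -5 -9
imul      → 2 -14 45
isub      → 2 -59
bipush 11 → 2 -59 11
iadd      → 2 -48
imul      → -96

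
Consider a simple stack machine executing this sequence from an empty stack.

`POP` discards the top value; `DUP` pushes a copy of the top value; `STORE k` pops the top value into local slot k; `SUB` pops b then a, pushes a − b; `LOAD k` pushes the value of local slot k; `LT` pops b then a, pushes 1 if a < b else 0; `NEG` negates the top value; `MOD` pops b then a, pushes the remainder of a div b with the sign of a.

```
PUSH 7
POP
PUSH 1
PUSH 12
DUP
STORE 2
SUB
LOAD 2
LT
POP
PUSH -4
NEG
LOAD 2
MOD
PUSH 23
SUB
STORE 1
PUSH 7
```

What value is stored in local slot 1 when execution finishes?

PUSH 7  → [7]
POP     → []
PUSH 1  → [1]
PUSH 12 → [1, 12]
DUP     → [1, 12, 12]
STORE 2 → [1, 12]
SUB     → [-11]
LOAD 2  → [-11, 12]
LT      → [1]
POP     → []
PUSH -4 → [-4]
NEG     → [4]
LOAD 2  → [4, 12]
MOD     → [4]
PUSH 23 → [4, 23]
SUB     → [-19]
STORE 1 → []
PUSH 7  → [7]

-19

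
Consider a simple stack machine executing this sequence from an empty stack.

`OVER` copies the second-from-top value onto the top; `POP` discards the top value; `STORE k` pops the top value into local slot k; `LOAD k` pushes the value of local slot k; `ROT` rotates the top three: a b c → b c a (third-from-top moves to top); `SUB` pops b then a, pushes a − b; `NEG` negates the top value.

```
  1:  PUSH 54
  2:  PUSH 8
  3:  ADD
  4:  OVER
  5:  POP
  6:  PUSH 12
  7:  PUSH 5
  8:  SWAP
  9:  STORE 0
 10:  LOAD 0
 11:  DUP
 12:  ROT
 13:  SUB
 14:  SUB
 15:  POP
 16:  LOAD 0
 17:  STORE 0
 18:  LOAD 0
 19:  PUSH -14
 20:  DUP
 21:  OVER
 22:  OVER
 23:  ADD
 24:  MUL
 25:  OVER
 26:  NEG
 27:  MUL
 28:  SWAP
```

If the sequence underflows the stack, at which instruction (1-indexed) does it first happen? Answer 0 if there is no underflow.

PUSH 54  [54]
PUSH 8   [54, 8]
ADD      [62]
OVER  — needs 2 operands, stack has 1 → underflow

4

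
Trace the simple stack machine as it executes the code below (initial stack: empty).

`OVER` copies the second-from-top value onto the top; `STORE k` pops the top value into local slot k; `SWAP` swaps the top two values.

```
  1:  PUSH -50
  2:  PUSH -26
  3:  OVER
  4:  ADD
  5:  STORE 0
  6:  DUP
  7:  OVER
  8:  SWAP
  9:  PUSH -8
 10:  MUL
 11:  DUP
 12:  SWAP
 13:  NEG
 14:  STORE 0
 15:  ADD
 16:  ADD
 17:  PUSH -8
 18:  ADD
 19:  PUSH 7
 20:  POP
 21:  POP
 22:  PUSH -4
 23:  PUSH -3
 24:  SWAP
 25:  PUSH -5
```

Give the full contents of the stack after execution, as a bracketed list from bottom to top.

[-3, -4, -5]

PUSH -50  -50
PUSH -26  -50 -26
OVER      -50 -26 -50
ADD       -50 -76
STORE 0   -50
DUP       -50 -50
OVER      -50 -50 -50
SWAP      -50 -50 -50
PUSH -8   -50 -50 -50 -8
MUL       -50 -50 400
DUP       -50 -50 400 400
SWAP      -50 -50 400 400
NEG       -50 -50 400 -400
STORE 0   -50 -50 400
ADD       -50 350
ADD       300
PUSH -8   300 -8
ADD       292
PUSH 7    292 7
POP       292
POP       (empty)
PUSH -4   -4
PUSH -3   -4 -3
SWAP      -3 -4
PUSH -5   -3 -4 -5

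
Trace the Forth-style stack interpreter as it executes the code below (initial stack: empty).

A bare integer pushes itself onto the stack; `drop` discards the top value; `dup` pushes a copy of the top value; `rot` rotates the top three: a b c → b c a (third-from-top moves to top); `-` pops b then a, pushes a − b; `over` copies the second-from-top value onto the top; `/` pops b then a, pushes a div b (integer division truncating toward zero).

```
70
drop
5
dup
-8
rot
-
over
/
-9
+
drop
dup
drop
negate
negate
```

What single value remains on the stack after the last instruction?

5

70      [70]
drop    []
5       [5]
dup     [5, 5]
-8      [5, 5, -8]
rot     [5, -8, 5]
-       [5, -13]
over    [5, -13, 5]
/       [5, -2]
-9      [5, -2, -9]
+       [5, -11]
drop    [5]
dup     [5, 5]
drop    [5]
negate  [-5]
negate  [5]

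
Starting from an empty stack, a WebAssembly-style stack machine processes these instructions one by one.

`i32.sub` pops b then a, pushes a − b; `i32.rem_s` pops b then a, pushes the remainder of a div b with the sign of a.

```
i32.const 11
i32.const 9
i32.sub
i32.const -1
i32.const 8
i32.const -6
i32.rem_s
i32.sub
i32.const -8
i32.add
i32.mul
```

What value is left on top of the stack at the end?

-22

i32.const 11  [11]
i32.const 9   [11, 9]
i32.sub       [2]
i32.const -1  [2, -1]
i32.const 8   [2, -1, 8]
i32.const -6  [2, -1, 8, -6]
i32.rem_s     [2, -1, 2]
i32.sub       [2, -3]
i32.const -8  [2, -3, -8]
i32.add       [2, -11]
i32.mul       [-22]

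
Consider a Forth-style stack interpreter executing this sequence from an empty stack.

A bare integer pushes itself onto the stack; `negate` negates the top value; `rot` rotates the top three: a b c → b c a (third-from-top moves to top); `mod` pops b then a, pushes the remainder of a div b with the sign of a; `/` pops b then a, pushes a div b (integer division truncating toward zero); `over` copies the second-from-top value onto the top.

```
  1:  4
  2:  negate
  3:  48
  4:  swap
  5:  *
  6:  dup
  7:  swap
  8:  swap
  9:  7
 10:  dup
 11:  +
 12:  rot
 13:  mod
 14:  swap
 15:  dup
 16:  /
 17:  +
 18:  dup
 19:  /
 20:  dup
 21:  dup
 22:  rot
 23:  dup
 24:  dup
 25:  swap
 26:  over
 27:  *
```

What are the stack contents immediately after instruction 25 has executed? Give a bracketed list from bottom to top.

4       [4]
negate  [-4]
48      [-4, 48]
swap    [48, -4]
*       [-192]
dup     [-192, -192]
swap    [-192, -192]
swap    [-192, -192]
7       [-192, -192, 7]
dup     [-192, -192, 7, 7]
+       [-192, -192, 14]
rot     [-192, 14, -192]
mod     [-192, 14]
swap    [14, -192]
dup     [14, -192, -192]
/       [14, 1]
+       [15]
dup     [15, 15]
/       [1]
dup     [1, 1]
dup     [1, 1, 1]
rot     [1, 1, 1]
dup     [1, 1, 1, 1]
dup     [1, 1, 1, 1, 1]
swap    [1, 1, 1, 1, 1]

[1, 1, 1, 1, 1]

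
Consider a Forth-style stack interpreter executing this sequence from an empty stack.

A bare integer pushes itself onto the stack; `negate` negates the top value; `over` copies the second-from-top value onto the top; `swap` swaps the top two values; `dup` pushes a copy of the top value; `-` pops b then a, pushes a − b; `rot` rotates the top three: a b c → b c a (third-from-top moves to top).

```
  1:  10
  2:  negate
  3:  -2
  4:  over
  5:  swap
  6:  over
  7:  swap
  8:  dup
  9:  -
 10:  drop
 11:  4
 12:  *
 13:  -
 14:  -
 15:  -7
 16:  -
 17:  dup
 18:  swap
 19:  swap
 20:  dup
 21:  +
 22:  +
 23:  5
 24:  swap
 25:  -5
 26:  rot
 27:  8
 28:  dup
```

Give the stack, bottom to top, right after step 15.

[-40, -7]

10      [10]
negate  [-10]
-2      [-10, -2]
over    [-10, -2, -10]
swap    [-10, -10, -2]
over    [-10, -10, -2, -10]
swap    [-10, -10, -10, -2]
dup     [-10, -10, -10, -2, -2]
-       [-10, -10, -10, 0]
drop    [-10, -10, -10]
4       [-10, -10, -10, 4]
*       [-10, -10, -40]
-       [-10, 30]
-       [-40]
-7      [-40, -7]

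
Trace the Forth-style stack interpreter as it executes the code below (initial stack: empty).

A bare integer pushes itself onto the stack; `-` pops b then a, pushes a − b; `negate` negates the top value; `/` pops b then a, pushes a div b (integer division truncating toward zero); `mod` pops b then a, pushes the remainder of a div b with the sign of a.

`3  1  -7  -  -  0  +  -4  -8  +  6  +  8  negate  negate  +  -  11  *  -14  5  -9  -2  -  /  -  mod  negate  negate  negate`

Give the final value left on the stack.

7

3      : 3
1      : 3 1
-7     : 3 1 -7
-      : 3 8
-      : -5
0      : -5 0
+      : -5
-4     : -5 -4
-8     : -5 -4 -8
+      : -5 -12
6      : -5 -12 6
+      : -5 -6
8      : -5 -6 8
negate : -5 -6 -8
negate : -5 -6 8
+      : -5 2
-      : -7
11     : -7 11
*      : -77
-14    : -77 -14
5      : -77 -14 5
-9     : -77 -14 5 -9
-2     : -77 -14 5 -9 -2
-      : -77 -14 5 -7
/      : -77 -14 0
-      : -77 -14
mod    : -7
negate : 7
negate : -7
negate : 7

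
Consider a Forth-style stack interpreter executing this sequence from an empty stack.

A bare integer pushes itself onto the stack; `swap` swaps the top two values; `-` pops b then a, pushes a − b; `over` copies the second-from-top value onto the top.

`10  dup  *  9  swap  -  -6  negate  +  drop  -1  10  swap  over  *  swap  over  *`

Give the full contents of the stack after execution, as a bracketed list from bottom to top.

10     -> [10]
dup    -> [10, 10]
*      -> [100]
9      -> [100, 9]
swap   -> [9, 100]
-      -> [-91]
-6     -> [-91, -6]
negate -> [-91, 6]
+      -> [-85]
drop   -> []
-1     -> [-1]
10     -> [-1, 10]
swap   -> [10, -1]
over   -> [10, -1, 10]
*      -> [10, -10]
swap   -> [-10, 10]
over   -> [-10, 10, -10]
*      -> [-10, -100]

[-10, -100]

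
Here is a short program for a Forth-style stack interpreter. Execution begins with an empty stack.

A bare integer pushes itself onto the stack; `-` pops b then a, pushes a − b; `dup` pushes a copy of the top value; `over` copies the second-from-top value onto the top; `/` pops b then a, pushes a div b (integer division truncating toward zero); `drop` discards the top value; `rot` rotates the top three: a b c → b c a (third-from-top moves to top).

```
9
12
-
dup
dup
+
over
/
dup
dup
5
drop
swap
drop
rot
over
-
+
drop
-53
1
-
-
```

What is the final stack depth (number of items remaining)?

9    → 9
12   → 9 12
-    → -3
dup  → -3 -3
dup  → -3 -3 -3
+    → -3 -6
over → -3 -6 -3
/    → -3 2
dup  → -3 2 2
dup  → -3 2 2 2
5    → -3 2 2 2 5
drop → -3 2 2 2
swap → -3 2 2 2
drop → -3 2 2
rot  → 2 2 -3
over → 2 2 -3 2
-    → 2 2 -5
+    → 2 -3
drop → 2
-53  → 2 -53
1    → 2 -53 1
-    → 2 -54
-    → 56

1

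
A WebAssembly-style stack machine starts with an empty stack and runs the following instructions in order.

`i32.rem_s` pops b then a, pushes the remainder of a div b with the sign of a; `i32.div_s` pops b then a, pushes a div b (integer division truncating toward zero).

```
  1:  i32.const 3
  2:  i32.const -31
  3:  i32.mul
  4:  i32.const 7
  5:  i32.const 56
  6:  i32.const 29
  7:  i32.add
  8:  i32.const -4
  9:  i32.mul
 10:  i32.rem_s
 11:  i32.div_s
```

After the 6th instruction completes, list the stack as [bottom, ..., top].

[-93, 7, 56, 29]

i32.const 3   → [3]
i32.const -31 → [3, -31]
i32.mul       → [-93]
i32.const 7   → [-93, 7]
i32.const 56  → [-93, 7, 56]
i32.const 29  → [-93, 7, 56, 29]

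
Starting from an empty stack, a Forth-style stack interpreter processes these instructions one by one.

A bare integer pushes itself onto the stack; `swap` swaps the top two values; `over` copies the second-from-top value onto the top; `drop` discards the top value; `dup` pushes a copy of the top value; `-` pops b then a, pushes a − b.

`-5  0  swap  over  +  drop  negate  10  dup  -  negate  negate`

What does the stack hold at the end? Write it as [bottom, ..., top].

[0, 0]

-5     : -5
0      : -5 0
swap   : 0 -5
over   : 0 -5 0
+      : 0 -5
drop   : 0
negate : 0
10     : 0 10
dup    : 0 10 10
-      : 0 0
negate : 0 0
negate : 0 0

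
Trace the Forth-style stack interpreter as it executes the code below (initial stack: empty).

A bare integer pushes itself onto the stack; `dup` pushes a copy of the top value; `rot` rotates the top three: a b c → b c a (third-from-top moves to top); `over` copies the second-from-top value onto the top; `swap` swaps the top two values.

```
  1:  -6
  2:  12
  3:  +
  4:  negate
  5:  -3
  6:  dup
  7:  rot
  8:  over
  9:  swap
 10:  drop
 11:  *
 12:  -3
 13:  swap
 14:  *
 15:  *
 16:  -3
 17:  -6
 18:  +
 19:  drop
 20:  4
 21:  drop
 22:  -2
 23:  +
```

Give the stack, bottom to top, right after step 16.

-6     : -6
12     : -6 12
+      : 6
negate : -6
-3     : -6 -3
dup    : -6 -3 -3
rot    : -3 -3 -6
over   : -3 -3 -6 -3
swap   : -3 -3 -3 -6
drop   : -3 -3 -3
*      : -3 9
-3     : -3 9 -3
swap   : -3 -3 9
*      : -3 -27
*      : 81
-3     : 81 -3

[81, -3]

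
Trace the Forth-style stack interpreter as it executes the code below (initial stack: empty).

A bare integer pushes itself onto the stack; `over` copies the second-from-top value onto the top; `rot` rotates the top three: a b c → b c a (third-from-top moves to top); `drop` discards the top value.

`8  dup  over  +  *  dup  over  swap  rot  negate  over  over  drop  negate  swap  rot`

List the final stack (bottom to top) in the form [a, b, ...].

[128, -128, -128, 128]

8      → [8]
dup    → [8, 8]
over   → [8, 8, 8]
+      → [8, 16]
*      → [128]
dup    → [128, 128]
over   → [128, 128, 128]
swap   → [128, 128, 128]
rot    → [128, 128, 128]
negate → [128, 128, -128]
over   → [128, 128, -128, 128]
over   → [128, 128, -128, 128, -128]
drop   → [128, 128, -128, 128]
negate → [128, 128, -128, -128]
swap   → [128, 128, -128, -128]
rot    → [128, -128, -128, 128]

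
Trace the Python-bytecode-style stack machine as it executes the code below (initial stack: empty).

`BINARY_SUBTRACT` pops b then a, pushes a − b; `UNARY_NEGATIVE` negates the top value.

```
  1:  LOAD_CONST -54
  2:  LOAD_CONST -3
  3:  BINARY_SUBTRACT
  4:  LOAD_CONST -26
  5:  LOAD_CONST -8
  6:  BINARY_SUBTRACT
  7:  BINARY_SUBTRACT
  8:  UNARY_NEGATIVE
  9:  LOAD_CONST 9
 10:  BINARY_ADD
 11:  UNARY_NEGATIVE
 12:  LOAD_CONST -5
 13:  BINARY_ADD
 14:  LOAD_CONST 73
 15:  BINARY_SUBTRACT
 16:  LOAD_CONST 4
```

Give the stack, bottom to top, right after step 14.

[-47, 73]

LOAD_CONST -54   [-54]
LOAD_CONST -3    [-54, -3]
BINARY_SUBTRACT  [-51]
LOAD_CONST -26   [-51, -26]
LOAD_CONST -8    [-51, -26, -8]
BINARY_SUBTRACT  [-51, -18]
BINARY_SUBTRACT  [-33]
UNARY_NEGATIVE   [33]
LOAD_CONST 9     [33, 9]
BINARY_ADD       [42]
UNARY_NEGATIVE   [-42]
LOAD_CONST -5    [-42, -5]
BINARY_ADD       [-47]
LOAD_CONST 73    [-47, 73]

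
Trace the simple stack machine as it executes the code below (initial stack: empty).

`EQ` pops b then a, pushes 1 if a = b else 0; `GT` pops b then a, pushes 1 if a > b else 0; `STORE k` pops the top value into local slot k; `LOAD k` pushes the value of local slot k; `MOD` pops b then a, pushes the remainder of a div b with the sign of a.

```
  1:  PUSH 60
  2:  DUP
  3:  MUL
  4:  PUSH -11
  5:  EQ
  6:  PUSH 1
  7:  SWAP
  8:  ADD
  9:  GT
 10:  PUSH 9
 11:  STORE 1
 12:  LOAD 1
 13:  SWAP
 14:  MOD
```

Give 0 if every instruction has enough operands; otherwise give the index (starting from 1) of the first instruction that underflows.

PUSH 60  : [60]
DUP      : [60, 60]
MUL      : [3600]
PUSH -11 : [3600, -11]
EQ       : [0]
PUSH 1   : [0, 1]
SWAP     : [1, 0]
ADD      : [1]
GT  — needs 2 operands, stack has 1 → underflow

9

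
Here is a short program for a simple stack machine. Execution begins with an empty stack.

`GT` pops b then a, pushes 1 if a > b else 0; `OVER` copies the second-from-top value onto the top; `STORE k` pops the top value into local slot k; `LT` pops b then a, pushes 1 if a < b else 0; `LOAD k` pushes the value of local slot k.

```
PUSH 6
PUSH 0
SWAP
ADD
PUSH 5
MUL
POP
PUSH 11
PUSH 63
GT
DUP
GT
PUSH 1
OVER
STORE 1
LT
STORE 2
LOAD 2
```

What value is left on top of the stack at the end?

1

PUSH 6   [6]
PUSH 0   [6, 0]
SWAP     [0, 6]
ADD      [6]
PUSH 5   [6, 5]
MUL      [30]
POP      []
PUSH 11  [11]
PUSH 63  [11, 63]
GT       [0]
DUP      [0, 0]
GT       [0]
PUSH 1   [0, 1]
OVER     [0, 1, 0]
STORE 1  [0, 1]
LT       [1]
STORE 2  []
LOAD 2   [1]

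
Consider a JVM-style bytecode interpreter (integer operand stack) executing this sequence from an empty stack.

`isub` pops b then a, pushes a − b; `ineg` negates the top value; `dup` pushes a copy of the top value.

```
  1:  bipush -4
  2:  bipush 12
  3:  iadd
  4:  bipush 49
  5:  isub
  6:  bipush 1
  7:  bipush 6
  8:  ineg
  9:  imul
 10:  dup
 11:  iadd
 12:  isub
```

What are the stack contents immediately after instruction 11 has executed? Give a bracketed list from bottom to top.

bipush -4  -4
bipush 12  -4 12
iadd       8
bipush 49  8 49
isub       -41
bipush 1   -41 1
bipush 6   -41 1 6
ineg       -41 1 -6
imul       -41 -6
dup        -41 -6 -6
iadd       -41 -12

[-41, -12]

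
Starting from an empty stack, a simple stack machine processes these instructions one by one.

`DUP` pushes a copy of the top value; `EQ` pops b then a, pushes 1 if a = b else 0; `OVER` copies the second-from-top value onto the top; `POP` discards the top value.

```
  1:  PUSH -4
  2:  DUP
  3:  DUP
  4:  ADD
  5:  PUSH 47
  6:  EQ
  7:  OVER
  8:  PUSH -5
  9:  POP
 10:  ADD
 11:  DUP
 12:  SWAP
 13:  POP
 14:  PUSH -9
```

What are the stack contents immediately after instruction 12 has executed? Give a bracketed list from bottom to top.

[-4, -4, -4]

PUSH -4 -> [-4]
DUP     -> [-4, -4]
DUP     -> [-4, -4, -4]
ADD     -> [-4, -8]
PUSH 47 -> [-4, -8, 47]
EQ      -> [-4, 0]
OVER    -> [-4, 0, -4]
PUSH -5 -> [-4, 0, -4, -5]
POP     -> [-4, 0, -4]
ADD     -> [-4, -4]
DUP     -> [-4, -4, -4]
SWAP    -> [-4, -4, -4]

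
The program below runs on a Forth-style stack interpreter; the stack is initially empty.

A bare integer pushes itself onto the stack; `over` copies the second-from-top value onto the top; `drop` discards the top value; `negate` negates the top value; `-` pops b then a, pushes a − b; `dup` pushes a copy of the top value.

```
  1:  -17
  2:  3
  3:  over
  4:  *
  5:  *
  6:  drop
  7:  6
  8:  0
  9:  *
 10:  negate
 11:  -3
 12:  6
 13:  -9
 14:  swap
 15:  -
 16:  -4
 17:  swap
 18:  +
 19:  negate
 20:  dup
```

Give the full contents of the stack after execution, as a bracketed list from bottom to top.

[0, -3, 19, 19]

-17    -> -17
3      -> -17 3
over   -> -17 3 -17
*      -> -17 -51
*      -> 867
drop   -> (empty)
6      -> 6
0      -> 6 0
*      -> 0
negate -> 0
-3     -> 0 -3
6      -> 0 -3 6
-9     -> 0 -3 6 -9
swap   -> 0 -3 -9 6
-      -> 0 -3 -15
-4     -> 0 -3 -15 -4
swap   -> 0 -3 -4 -15
+      -> 0 -3 -19
negate -> 0 -3 19
dup    -> 0 -3 19 19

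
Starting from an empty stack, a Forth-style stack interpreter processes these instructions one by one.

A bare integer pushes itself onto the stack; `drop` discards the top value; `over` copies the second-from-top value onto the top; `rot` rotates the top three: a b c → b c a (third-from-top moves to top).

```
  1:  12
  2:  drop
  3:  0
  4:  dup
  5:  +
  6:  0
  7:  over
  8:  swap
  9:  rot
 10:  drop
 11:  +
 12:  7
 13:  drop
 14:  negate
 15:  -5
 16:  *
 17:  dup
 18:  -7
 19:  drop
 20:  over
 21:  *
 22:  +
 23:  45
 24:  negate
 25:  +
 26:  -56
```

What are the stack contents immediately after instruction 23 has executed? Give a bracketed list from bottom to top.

[0, 45]

12     -> [12]
drop   -> []
0      -> [0]
dup    -> [0, 0]
+      -> [0]
0      -> [0, 0]
over   -> [0, 0, 0]
swap   -> [0, 0, 0]
rot    -> [0, 0, 0]
drop   -> [0, 0]
+      -> [0]
7      -> [0, 7]
drop   -> [0]
negate -> [0]
-5     -> [0, -5]
*      -> [0]
dup    -> [0, 0]
-7     -> [0, 0, -7]
drop   -> [0, 0]
over   -> [0, 0, 0]
*      -> [0, 0]
+      -> [0]
45     -> [0, 45]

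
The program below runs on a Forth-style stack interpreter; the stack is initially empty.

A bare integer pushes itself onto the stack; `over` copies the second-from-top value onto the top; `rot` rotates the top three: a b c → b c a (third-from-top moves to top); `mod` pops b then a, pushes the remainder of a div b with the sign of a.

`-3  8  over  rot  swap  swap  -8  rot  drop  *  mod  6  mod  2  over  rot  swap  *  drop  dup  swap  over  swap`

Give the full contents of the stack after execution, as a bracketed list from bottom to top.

[2, 2, 2]

-3   -> [-3]
8    -> [-3, 8]
over -> [-3, 8, -3]
rot  -> [8, -3, -3]
swap -> [8, -3, -3]
swap -> [8, -3, -3]
-8   -> [8, -3, -3, -8]
rot  -> [8, -3, -8, -3]
drop -> [8, -3, -8]
*    -> [8, 24]
mod  -> [8]
6    -> [8, 6]
mod  -> [2]
2    -> [2, 2]
over -> [2, 2, 2]
rot  -> [2, 2, 2]
swap -> [2, 2, 2]
*    -> [2, 4]
drop -> [2]
dup  -> [2, 2]
swap -> [2, 2]
over -> [2, 2, 2]
swap -> [2, 2, 2]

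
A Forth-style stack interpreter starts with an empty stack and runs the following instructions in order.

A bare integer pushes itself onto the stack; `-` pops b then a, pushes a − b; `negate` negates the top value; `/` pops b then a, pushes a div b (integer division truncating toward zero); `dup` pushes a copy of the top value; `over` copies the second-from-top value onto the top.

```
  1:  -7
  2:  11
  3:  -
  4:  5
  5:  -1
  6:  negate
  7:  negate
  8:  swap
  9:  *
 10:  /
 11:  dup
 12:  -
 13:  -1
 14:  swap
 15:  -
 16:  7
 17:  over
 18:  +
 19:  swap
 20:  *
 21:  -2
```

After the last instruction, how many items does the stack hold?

2

-7      [-7]
11      [-7, 11]
-       [-18]
5       [-18, 5]
-1      [-18, 5, -1]
negate  [-18, 5, 1]
negate  [-18, 5, -1]
swap    [-18, -1, 5]
*       [-18, -5]
/       [3]
dup     [3, 3]
-       [0]
-1      [0, -1]
swap    [-1, 0]
-       [-1]
7       [-1, 7]
over    [-1, 7, -1]
+       [-1, 6]
swap    [6, -1]
*       [-6]
-2      [-6, -2]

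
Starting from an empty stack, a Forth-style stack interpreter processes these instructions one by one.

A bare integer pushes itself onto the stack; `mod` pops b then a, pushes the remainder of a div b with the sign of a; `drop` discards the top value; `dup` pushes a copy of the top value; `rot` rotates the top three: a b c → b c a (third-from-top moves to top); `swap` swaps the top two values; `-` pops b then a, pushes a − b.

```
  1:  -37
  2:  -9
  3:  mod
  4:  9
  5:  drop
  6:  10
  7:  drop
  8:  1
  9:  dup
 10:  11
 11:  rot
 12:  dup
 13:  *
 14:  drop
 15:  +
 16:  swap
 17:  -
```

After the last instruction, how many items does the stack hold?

-37  : -37
-9   : -37 -9
mod  : -1
9    : -1 9
drop : -1
10   : -1 10
drop : -1
1    : -1 1
dup  : -1 1 1
11   : -1 1 1 11
rot  : -1 1 11 1
dup  : -1 1 11 1 1
*    : -1 1 11 1
drop : -1 1 11
+    : -1 12
swap : 12 -1
-    : 13

1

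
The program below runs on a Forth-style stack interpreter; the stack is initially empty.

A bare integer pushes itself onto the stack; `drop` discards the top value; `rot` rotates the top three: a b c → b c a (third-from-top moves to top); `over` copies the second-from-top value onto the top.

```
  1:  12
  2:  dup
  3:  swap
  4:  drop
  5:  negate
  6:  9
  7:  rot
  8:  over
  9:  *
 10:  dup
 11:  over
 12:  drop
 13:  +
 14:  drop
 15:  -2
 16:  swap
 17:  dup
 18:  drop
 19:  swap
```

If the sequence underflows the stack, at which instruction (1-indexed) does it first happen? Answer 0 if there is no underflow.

12     : [12]
dup    : [12, 12]
swap   : [12, 12]
drop   : [12]
negate : [-12]
9      : [-12, 9]
rot  — needs 3 operands, stack has 2 → underflow

7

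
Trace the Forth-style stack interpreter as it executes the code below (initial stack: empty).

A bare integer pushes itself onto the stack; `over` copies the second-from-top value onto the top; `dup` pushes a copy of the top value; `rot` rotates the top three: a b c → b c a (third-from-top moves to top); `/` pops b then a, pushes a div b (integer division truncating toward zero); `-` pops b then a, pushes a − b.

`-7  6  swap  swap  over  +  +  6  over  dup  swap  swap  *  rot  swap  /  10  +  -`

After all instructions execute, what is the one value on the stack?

-7   : [-7]
6    : [-7, 6]
swap : [6, -7]
swap : [-7, 6]
over : [-7, 6, -7]
+    : [-7, -1]
+    : [-8]
6    : [-8, 6]
over : [-8, 6, -8]
dup  : [-8, 6, -8, -8]
swap : [-8, 6, -8, -8]
swap : [-8, 6, -8, -8]
*    : [-8, 6, 64]
rot  : [6, 64, -8]
swap : [6, -8, 64]
/    : [6, 0]
10   : [6, 0, 10]
+    : [6, 10]
-    : [-4]

-4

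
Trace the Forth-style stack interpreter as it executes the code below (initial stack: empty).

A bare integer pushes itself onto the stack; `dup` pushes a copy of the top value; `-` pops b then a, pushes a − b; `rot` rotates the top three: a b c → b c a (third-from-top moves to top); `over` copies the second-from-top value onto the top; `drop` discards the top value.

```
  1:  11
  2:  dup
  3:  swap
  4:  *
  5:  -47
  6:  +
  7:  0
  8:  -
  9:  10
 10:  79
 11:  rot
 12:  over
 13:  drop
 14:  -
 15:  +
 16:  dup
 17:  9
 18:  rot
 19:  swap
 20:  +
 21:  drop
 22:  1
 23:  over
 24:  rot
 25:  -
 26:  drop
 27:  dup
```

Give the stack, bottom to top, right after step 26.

11   → 11
dup  → 11 11
swap → 11 11
*    → 121
-47  → 121 -47
+    → 74
0    → 74 0
-    → 74
10   → 74 10
79   → 74 10 79
rot  → 10 79 74
over → 10 79 74 79
drop → 10 79 74
-    → 10 5
+    → 15
dup  → 15 15
9    → 15 15 9
rot  → 15 9 15
swap → 15 15 9
+    → 15 24
drop → 15
1    → 15 1
over → 15 1 15
rot  → 1 15 15
-    → 1 0
drop → 1

[1]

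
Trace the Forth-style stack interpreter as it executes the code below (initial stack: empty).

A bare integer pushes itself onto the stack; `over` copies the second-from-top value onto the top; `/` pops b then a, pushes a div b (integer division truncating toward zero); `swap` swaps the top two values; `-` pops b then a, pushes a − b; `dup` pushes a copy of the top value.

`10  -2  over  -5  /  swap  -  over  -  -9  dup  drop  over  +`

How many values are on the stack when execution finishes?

10   : 10
-2   : 10 -2
over : 10 -2 10
-5   : 10 -2 10 -5
/    : 10 -2 -2
swap : 10 -2 -2
-    : 10 0
over : 10 0 10
-    : 10 -10
-9   : 10 -10 -9
dup  : 10 -10 -9 -9
drop : 10 -10 -9
over : 10 -10 -9 -10
+    : 10 -10 -19

3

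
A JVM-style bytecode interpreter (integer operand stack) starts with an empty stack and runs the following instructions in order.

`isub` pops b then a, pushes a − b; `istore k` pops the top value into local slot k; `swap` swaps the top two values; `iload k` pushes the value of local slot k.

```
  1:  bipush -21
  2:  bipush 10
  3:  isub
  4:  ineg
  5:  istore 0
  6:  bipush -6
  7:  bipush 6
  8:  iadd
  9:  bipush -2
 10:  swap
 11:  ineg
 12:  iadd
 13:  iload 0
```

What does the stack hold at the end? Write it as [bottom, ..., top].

[-2, 31]

bipush -21 → -21
bipush 10  → -21 10
isub       → -31
ineg       → 31
istore 0   → (empty)
bipush -6  → -6
bipush 6   → -6 6
iadd       → 0
bipush -2  → 0 -2
swap       → -2 0
ineg       → -2 0
iadd       → -2
iload 0    → -2 31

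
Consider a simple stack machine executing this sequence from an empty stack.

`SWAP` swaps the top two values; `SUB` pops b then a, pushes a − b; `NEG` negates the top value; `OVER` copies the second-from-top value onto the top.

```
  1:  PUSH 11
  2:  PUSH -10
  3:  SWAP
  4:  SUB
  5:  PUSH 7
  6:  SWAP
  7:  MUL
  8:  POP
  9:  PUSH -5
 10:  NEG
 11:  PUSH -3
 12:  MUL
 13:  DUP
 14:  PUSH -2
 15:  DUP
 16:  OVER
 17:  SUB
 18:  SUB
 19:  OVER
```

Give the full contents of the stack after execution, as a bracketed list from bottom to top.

[-15, -15, -2, -15]

PUSH 11  : 11
PUSH -10 : 11 -10
SWAP     : -10 11
SUB      : -21
PUSH 7   : -21 7
SWAP     : 7 -21
MUL      : -147
POP      : (empty)
PUSH -5  : -5
NEG      : 5
PUSH -3  : 5 -3
MUL      : -15
DUP      : -15 -15
PUSH -2  : -15 -15 -2
DUP      : -15 -15 -2 -2
OVER     : -15 -15 -2 -2 -2
SUB      : -15 -15 -2 0
SUB      : -15 -15 -2
OVER     : -15 -15 -2 -15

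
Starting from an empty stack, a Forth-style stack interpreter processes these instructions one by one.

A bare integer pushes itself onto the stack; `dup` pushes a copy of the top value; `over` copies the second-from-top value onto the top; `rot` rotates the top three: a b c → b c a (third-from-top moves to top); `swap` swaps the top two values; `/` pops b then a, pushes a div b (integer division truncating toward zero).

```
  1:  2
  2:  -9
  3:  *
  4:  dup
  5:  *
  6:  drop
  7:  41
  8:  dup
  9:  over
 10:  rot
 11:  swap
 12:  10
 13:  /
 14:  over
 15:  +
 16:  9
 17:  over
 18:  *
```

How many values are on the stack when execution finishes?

2    → 2
-9   → 2 -9
*    → -18
dup  → -18 -18
*    → 324
drop → (empty)
41   → 41
dup  → 41 41
over → 41 41 41
rot  → 41 41 41
swap → 41 41 41
10   → 41 41 41 10
/    → 41 41 4
over → 41 41 4 41
+    → 41 41 45
9    → 41 41 45 9
over → 41 41 45 9 45
*    → 41 41 45 405

4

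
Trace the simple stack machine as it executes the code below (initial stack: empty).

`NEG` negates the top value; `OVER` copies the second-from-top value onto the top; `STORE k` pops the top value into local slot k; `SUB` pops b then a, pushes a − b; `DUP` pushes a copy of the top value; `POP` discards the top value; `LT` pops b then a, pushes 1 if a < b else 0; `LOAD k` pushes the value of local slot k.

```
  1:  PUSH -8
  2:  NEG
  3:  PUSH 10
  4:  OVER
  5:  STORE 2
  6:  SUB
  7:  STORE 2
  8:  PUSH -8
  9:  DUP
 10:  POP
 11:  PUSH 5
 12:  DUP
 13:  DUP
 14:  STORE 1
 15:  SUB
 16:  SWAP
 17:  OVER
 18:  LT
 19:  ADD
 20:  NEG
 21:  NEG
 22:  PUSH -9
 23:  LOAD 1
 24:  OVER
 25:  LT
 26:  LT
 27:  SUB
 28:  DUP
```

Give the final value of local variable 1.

PUSH -8 : -8
NEG     : 8
PUSH 10 : 8 10
OVER    : 8 10 8
STORE 2 : 8 10
SUB     : -2
STORE 2 : (empty)
PUSH -8 : -8
DUP     : -8 -8
POP     : -8
PUSH 5  : -8 5
DUP     : -8 5 5
DUP     : -8 5 5 5
STORE 1 : -8 5 5
SUB     : -8 0
SWAP    : 0 -8
OVER    : 0 -8 0
LT      : 0 1
ADD     : 1
NEG     : -1
NEG     : 1
PUSH -9 : 1 -9
LOAD 1  : 1 -9 5
OVER    : 1 -9 5 -9
LT      : 1 -9 0
LT      : 1 1
SUB     : 0
DUP     : 0 0

5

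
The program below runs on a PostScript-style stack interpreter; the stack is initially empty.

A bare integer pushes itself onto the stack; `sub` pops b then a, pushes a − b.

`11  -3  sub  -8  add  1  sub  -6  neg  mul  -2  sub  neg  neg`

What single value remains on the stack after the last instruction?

32

11  -> 11
-3  -> 11 -3
sub -> 14
-8  -> 14 -8
add -> 6
1   -> 6 1
sub -> 5
-6  -> 5 -6
neg -> 5 6
mul -> 30
-2  -> 30 -2
sub -> 32
neg -> -32
neg -> 32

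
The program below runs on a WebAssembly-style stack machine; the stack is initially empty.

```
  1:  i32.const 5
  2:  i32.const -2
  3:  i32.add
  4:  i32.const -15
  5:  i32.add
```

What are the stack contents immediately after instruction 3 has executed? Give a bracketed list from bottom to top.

i32.const 5  -> [5]
i32.const -2 -> [5, -2]
i32.add      -> [3]

[3]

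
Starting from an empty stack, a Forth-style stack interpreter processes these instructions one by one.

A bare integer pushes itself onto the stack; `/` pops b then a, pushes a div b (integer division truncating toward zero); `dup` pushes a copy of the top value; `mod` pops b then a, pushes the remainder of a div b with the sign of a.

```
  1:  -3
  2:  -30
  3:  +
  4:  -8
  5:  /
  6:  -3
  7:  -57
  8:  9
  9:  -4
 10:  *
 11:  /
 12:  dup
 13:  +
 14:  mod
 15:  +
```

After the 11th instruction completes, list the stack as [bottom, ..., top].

[4, -3, 1]

-3  : -3
-30 : -3 -30
+   : -33
-8  : -33 -8
/   : 4
-3  : 4 -3
-57 : 4 -3 -57
9   : 4 -3 -57 9
-4  : 4 -3 -57 9 -4
*   : 4 -3 -57 -36
/   : 4 -3 1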